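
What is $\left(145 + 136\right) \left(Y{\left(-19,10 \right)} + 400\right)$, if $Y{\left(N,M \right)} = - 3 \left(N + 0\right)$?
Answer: $128417$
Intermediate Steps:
$Y{\left(N,M \right)} = - 3 N$
$\left(145 + 136\right) \left(Y{\left(-19,10 \right)} + 400\right) = \left(145 + 136\right) \left(\left(-3\right) \left(-19\right) + 400\right) = 281 \left(57 + 400\right) = 281 \cdot 457 = 128417$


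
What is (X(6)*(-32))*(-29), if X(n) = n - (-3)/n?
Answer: 6032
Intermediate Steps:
X(n) = n + 3/n
(X(6)*(-32))*(-29) = ((6 + 3/6)*(-32))*(-29) = ((6 + 3*(1/6))*(-32))*(-29) = ((6 + 1/2)*(-32))*(-29) = ((13/2)*(-32))*(-29) = -208*(-29) = 6032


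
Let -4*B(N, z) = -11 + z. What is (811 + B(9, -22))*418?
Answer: 684893/2 ≈ 3.4245e+5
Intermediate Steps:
B(N, z) = 11/4 - z/4 (B(N, z) = -(-11 + z)/4 = 11/4 - z/4)
(811 + B(9, -22))*418 = (811 + (11/4 - ¼*(-22)))*418 = (811 + (11/4 + 11/2))*418 = (811 + 33/4)*418 = (3277/4)*418 = 684893/2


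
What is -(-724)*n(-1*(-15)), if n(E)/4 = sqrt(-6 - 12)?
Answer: 8688*I*sqrt(2) ≈ 12287.0*I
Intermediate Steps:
n(E) = 12*I*sqrt(2) (n(E) = 4*sqrt(-6 - 12) = 4*sqrt(-18) = 4*(3*I*sqrt(2)) = 12*I*sqrt(2))
-(-724)*n(-1*(-15)) = -(-724)*12*I*sqrt(2) = -(-8688)*I*sqrt(2) = 8688*I*sqrt(2)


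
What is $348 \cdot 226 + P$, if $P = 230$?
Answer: $78878$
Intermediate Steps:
$348 \cdot 226 + P = 348 \cdot 226 + 230 = 78648 + 230 = 78878$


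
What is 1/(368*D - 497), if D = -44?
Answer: -1/16689 ≈ -5.9920e-5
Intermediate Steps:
1/(368*D - 497) = 1/(368*(-44) - 497) = 1/(-16192 - 497) = 1/(-16689) = -1/16689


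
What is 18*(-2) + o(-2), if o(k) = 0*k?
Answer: -36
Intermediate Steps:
o(k) = 0
18*(-2) + o(-2) = 18*(-2) + 0 = -36 + 0 = -36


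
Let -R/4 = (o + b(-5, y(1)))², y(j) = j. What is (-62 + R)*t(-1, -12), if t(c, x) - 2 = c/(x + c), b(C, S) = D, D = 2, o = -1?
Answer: -1782/13 ≈ -137.08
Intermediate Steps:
b(C, S) = 2
t(c, x) = 2 + c/(c + x) (t(c, x) = 2 + c/(x + c) = 2 + c/(c + x))
R = -4 (R = -4*(-1 + 2)² = -4*1² = -4*1 = -4)
(-62 + R)*t(-1, -12) = (-62 - 4)*((2*(-12) + 3*(-1))/(-1 - 12)) = -66*(-24 - 3)/(-13) = -(-66)*(-27)/13 = -66*27/13 = -1782/13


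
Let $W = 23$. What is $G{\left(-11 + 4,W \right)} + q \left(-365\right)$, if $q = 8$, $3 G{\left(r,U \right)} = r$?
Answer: $- \frac{8767}{3} \approx -2922.3$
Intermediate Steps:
$G{\left(r,U \right)} = \frac{r}{3}$
$G{\left(-11 + 4,W \right)} + q \left(-365\right) = \frac{-11 + 4}{3} + 8 \left(-365\right) = \frac{1}{3} \left(-7\right) - 2920 = - \frac{7}{3} - 2920 = - \frac{8767}{3}$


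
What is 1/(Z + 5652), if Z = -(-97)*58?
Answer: 1/11278 ≈ 8.8668e-5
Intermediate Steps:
Z = 5626 (Z = -97*(-58) = 5626)
1/(Z + 5652) = 1/(5626 + 5652) = 1/11278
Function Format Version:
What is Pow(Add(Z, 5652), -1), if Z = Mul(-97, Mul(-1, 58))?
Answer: Rational(1, 11278) ≈ 8.8668e-5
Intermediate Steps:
Z = 5626 (Z = Mul(-97, -58) = 5626)
Pow(Add(Z, 5652), -1) = Pow(Add(5626, 5652), -1) = Pow(11278, -1) = Rational(1, 11278)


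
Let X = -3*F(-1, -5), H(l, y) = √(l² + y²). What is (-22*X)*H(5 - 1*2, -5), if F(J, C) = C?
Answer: -330*√34 ≈ -1924.2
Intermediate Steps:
X = 15 (X = -3*(-5) = 15)
(-22*X)*H(5 - 1*2, -5) = (-22*15)*√((5 - 1*2)² + (-5)²) = -330*√((5 - 2)² + 25) = -330*√(3² + 25) = -330*√(9 + 25) = -330*√34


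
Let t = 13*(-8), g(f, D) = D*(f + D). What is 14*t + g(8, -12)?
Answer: -1408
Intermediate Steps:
g(f, D) = D*(D + f)
t = -104
14*t + g(8, -12) = 14*(-104) - 12*(-12 + 8) = -1456 - 12*(-4) = -1456 + 48 = -1408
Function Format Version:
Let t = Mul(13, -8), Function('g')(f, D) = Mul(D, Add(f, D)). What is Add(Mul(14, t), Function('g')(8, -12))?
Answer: -1408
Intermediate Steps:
Function('g')(f, D) = Mul(D, Add(D, f))
t = -104
Add(Mul(14, t), Function('g')(8, -12)) = Add(Mul(14, -104), Mul(-12, Add(-12, 8))) = Add(-1456, Mul(-12, -4)) = Add(-1456, 48) = -1408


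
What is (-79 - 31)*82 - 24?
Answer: -9044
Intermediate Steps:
(-79 - 31)*82 - 24 = -110*82 - 24 = -9020 - 24 = -9044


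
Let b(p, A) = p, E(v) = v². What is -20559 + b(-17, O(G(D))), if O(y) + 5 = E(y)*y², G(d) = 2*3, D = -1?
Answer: -20576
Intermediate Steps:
G(d) = 6
O(y) = -5 + y⁴ (O(y) = -5 + y²*y² = -5 + y⁴)
-20559 + b(-17, O(G(D))) = -20559 - 17 = -20576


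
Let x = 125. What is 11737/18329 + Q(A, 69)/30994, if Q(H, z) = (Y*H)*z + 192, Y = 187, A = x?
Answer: 29929681621/568089026 ≈ 52.685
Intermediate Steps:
A = 125
Q(H, z) = 192 + 187*H*z (Q(H, z) = (187*H)*z + 192 = 187*H*z + 192 = 192 + 187*H*z)
11737/18329 + Q(A, 69)/30994 = 11737/18329 + (192 + 187*125*69)/30994 = 11737*(1/18329) + (192 + 1612875)*(1/30994) = 11737/18329 + 1613067*(1/30994) = 11737/18329 + 1613067/30994 = 29929681621/568089026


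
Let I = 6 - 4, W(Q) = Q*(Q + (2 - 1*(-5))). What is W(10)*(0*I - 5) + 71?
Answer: -779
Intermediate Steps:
W(Q) = Q*(7 + Q) (W(Q) = Q*(Q + (2 + 5)) = Q*(Q + 7) = Q*(7 + Q))
I = 2
W(10)*(0*I - 5) + 71 = (10*(7 + 10))*(0*2 - 5) + 71 = (10*17)*(0 - 5) + 71 = 170*(-5) + 71 = -850 + 71 = -779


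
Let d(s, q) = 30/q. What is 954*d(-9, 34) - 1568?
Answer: -12346/17 ≈ -726.24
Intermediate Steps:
954*d(-9, 34) - 1568 = 954*(30/34) - 1568 = 954*(30*(1/34)) - 1568 = 954*(15/17) - 1568 = 14310/17 - 1568 = -12346/17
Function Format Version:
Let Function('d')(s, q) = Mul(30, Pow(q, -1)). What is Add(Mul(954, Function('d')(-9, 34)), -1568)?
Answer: Rational(-12346, 17) ≈ -726.24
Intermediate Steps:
Add(Mul(954, Function('d')(-9, 34)), -1568) = Add(Mul(954, Mul(30, Pow(34, -1))), -1568) = Add(Mul(954, Mul(30, Rational(1, 34))), -1568) = Add(Mul(954, Rational(15, 17)), -1568) = Add(Rational(14310, 17), -1568) = Rational(-12346, 17)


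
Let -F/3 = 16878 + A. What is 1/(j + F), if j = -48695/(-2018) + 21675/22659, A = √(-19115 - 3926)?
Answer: -3919106349967590418/198357771151973902176735 + 232317161738116*I*√23041/198357771151973902176735 ≈ -1.9758e-5 + 1.7778e-7*I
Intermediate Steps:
A = I*√23041 (A = √(-23041) = I*√23041 ≈ 151.79*I)
F = -50634 - 3*I*√23041 (F = -3*(16878 + I*√23041) = -50634 - 3*I*√23041 ≈ -50634.0 - 455.38*I)
j = 382373385/15241954 (j = -48695*(-1/2018) + 21675*(1/22659) = 48695/2018 + 7225/7553 = 382373385/15241954 ≈ 25.087)
1/(j + F) = 1/(382373385/15241954 + (-50634 - 3*I*√23041)) = 1/(-771378725451/15241954 - 3*I*√23041)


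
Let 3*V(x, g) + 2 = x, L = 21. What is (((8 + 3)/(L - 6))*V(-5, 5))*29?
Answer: -2233/45 ≈ -49.622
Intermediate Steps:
V(x, g) = -⅔ + x/3
(((8 + 3)/(L - 6))*V(-5, 5))*29 = (((8 + 3)/(21 - 6))*(-⅔ + (⅓)*(-5)))*29 = ((11/15)*(-⅔ - 5/3))*29 = ((11*(1/15))*(-7/3))*29 = ((11/15)*(-7/3))*29 = -77/45*29 = -2233/45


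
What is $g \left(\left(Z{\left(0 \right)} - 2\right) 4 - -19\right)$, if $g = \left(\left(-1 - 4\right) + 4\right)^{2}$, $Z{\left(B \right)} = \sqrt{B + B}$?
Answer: $11$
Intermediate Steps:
$Z{\left(B \right)} = \sqrt{2} \sqrt{B}$ ($Z{\left(B \right)} = \sqrt{2 B} = \sqrt{2} \sqrt{B}$)
$g = 1$ ($g = \left(-5 + 4\right)^{2} = \left(-1\right)^{2} = 1$)
$g \left(\left(Z{\left(0 \right)} - 2\right) 4 - -19\right) = 1 \left(\left(\sqrt{2} \sqrt{0} - 2\right) 4 - -19\right) = 1 \left(\left(\sqrt{2} \cdot 0 - 2\right) 4 + 19\right) = 1 \left(\left(0 - 2\right) 4 + 19\right) = 1 \left(\left(-2\right) 4 + 19\right) = 1 \left(-8 + 19\right) = 1 \cdot 11 = 11$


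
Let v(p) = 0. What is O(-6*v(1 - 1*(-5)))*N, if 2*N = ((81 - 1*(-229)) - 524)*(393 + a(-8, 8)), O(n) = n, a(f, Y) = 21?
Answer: 0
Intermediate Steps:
N = -44298 (N = (((81 - 1*(-229)) - 524)*(393 + 21))/2 = (((81 + 229) - 524)*414)/2 = ((310 - 524)*414)/2 = (-214*414)/2 = (1/2)*(-88596) = -44298)
O(-6*v(1 - 1*(-5)))*N = -6*0*(-44298) = 0*(-44298) = 0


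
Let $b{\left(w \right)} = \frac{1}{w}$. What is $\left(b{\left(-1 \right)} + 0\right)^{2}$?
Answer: $1$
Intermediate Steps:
$\left(b{\left(-1 \right)} + 0\right)^{2} = \left(\frac{1}{-1} + 0\right)^{2} = \left(-1 + 0\right)^{2} = \left(-1\right)^{2} = 1$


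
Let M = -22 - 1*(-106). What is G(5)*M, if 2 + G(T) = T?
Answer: 252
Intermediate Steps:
M = 84 (M = -22 + 106 = 84)
G(T) = -2 + T
G(5)*M = (-2 + 5)*84 = 3*84 = 252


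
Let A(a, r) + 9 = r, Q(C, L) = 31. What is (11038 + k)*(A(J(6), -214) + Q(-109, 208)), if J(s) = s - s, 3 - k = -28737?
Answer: -7637376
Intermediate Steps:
k = 28740 (k = 3 - 1*(-28737) = 3 + 28737 = 28740)
J(s) = 0
A(a, r) = -9 + r
(11038 + k)*(A(J(6), -214) + Q(-109, 208)) = (11038 + 28740)*((-9 - 214) + 31) = 39778*(-223 + 31) = 39778*(-192) = -7637376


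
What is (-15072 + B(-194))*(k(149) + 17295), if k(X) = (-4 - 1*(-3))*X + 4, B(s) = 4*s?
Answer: -271793200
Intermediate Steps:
k(X) = 4 - X (k(X) = (-4 + 3)*X + 4 = -X + 4 = 4 - X)
(-15072 + B(-194))*(k(149) + 17295) = (-15072 + 4*(-194))*((4 - 1*149) + 17295) = (-15072 - 776)*((4 - 149) + 17295) = -15848*(-145 + 17295) = -15848*17150 = -271793200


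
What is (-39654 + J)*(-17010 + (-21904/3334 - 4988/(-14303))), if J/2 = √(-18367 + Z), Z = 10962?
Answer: 16088400238903380/23843101 - 811438958940*I*√7405/23843101 ≈ 6.7476e+8 - 2.9286e+6*I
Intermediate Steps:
J = 2*I*√7405 (J = 2*√(-18367 + 10962) = 2*√(-7405) = 2*(I*√7405) = 2*I*√7405 ≈ 172.1*I)
(-39654 + J)*(-17010 + (-21904/3334 - 4988/(-14303))) = (-39654 + 2*I*√7405)*(-17010 + (-21904/3334 - 4988/(-14303))) = (-39654 + 2*I*√7405)*(-17010 + (-21904*1/3334 - 4988*(-1/14303))) = (-39654 + 2*I*√7405)*(-17010 + (-10952/1667 + 4988/14303)) = (-39654 + 2*I*√7405)*(-17010 - 148331460/23843101) = (-39654 + 2*I*√7405)*(-405719479470/23843101) = 16088400238903380/23843101 - 811438958940*I*√7405/23843101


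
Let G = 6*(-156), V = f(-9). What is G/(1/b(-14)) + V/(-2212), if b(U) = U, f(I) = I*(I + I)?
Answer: 14492943/1106 ≈ 13104.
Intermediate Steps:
f(I) = 2*I**2 (f(I) = I*(2*I) = 2*I**2)
V = 162 (V = 2*(-9)**2 = 2*81 = 162)
G = -936
G/(1/b(-14)) + V/(-2212) = -936/(1/(-14)) + 162/(-2212) = -936/(-1/14) + 162*(-1/2212) = -936*(-14) - 81/1106 = 13104 - 81/1106 = 14492943/1106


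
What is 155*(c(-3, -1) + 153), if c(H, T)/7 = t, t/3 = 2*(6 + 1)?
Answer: 69285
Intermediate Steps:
t = 42 (t = 3*(2*(6 + 1)) = 3*(2*7) = 3*14 = 42)
c(H, T) = 294 (c(H, T) = 7*42 = 294)
155*(c(-3, -1) + 153) = 155*(294 + 153) = 155*447 = 69285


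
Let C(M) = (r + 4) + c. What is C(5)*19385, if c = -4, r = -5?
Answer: -96925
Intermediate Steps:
C(M) = -5 (C(M) = (-5 + 4) - 4 = -1 - 4 = -5)
C(5)*19385 = -5*19385 = -96925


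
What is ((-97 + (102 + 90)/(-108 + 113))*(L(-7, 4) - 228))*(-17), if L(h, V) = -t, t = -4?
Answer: -1115744/5 ≈ -2.2315e+5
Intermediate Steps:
L(h, V) = 4 (L(h, V) = -1*(-4) = 4)
((-97 + (102 + 90)/(-108 + 113))*(L(-7, 4) - 228))*(-17) = ((-97 + (102 + 90)/(-108 + 113))*(4 - 228))*(-17) = ((-97 + 192/5)*(-224))*(-17) = -293/5*(-224)*(-17) = (65632/5)*(-17) = -1115744/5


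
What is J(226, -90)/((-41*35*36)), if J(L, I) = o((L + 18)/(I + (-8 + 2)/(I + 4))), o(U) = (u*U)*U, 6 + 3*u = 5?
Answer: 27520516/579380680305 ≈ 4.7500e-5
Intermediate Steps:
u = -⅓ (u = -2 + (⅓)*5 = -2 + 5/3 = -⅓ ≈ -0.33333)
o(U) = -U²/3 (o(U) = (-U/3)*U = -U²/3)
J(L, I) = -(18 + L)²/(3*(I - 6/(4 + I))²) (J(L, I) = -(L + 18)²/(I + (-8 + 2)/(I + 4))²/3 = -(18 + L)²/(I - 6/(4 + I))²/3 = -(18 + L)²/(3*(I - 6/(4 + I))²))
J(226, -90)/((-41*35*36)) = (-(72 + 18*(-90) + 226*(4 - 90))²/(3*(-6 - 90*(4 - 90))²))/((-41*35*36)) = (-(72 - 1620 + 226*(-86))²/(3*(-6 - 90*(-86))²))/((-1435*36)) = -(72 - 1620 - 19436)²/(3*(-6 + 7740)²)/(-51660) = -⅓*(-20984)²/7734²*(-1/51660) = -⅓*1/59814756*440328256*(-1/51660) = -110082064/44861067*(-1/51660) = 27520516/579380680305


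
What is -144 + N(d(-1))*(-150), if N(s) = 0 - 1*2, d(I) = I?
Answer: 156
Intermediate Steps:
N(s) = -2 (N(s) = 0 - 2 = -2)
-144 + N(d(-1))*(-150) = -144 - 2*(-150) = -144 + 300 = 156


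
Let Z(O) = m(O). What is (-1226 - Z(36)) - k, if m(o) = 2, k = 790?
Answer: -2018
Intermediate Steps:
Z(O) = 2
(-1226 - Z(36)) - k = (-1226 - 1*2) - 1*790 = (-1226 - 2) - 790 = -1228 - 790 = -2018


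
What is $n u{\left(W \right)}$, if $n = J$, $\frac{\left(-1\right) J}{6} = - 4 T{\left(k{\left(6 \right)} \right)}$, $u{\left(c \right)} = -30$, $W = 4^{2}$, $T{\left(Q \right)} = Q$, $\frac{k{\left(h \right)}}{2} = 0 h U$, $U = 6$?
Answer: $0$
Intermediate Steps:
$k{\left(h \right)} = 0$ ($k{\left(h \right)} = 2 \cdot 0 h 6 = 2 \cdot 0 \cdot 6 = 2 \cdot 0 = 0$)
$W = 16$
$J = 0$ ($J = - 6 \left(\left(-4\right) 0\right) = \left(-6\right) 0 = 0$)
$n = 0$
$n u{\left(W \right)} = 0 \left(-30\right) = 0$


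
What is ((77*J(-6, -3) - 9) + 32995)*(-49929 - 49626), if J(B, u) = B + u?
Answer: -3214929615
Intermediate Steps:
((77*J(-6, -3) - 9) + 32995)*(-49929 - 49626) = ((77*(-6 - 3) - 9) + 32995)*(-49929 - 49626) = ((77*(-9) - 9) + 32995)*(-99555) = ((-693 - 9) + 32995)*(-99555) = (-702 + 32995)*(-99555) = 32293*(-99555) = -3214929615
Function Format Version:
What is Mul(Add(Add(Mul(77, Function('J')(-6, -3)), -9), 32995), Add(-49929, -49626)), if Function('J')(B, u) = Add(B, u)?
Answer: -3214929615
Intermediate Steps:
Mul(Add(Add(Mul(77, Function('J')(-6, -3)), -9), 32995), Add(-49929, -49626)) = Mul(Add(Add(Mul(77, Add(-6, -3)), -9), 32995), Add(-49929, -49626)) = Mul(Add(Add(Mul(77, -9), -9), 32995), -99555) = Mul(Add(Add(-693, -9), 32995), -99555) = Mul(Add(-702, 32995), -99555) = Mul(32293, -99555) = -3214929615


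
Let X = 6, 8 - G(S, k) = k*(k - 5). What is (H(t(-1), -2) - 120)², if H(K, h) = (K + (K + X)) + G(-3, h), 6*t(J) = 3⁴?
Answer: 8649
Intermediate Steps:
G(S, k) = 8 - k*(-5 + k) (G(S, k) = 8 - k*(k - 5) = 8 - k*(-5 + k))
t(J) = 27/2 (t(J) = (⅙)*3⁴ = (⅙)*81 = 27/2)
H(K, h) = 14 - h² + 2*K + 5*h (H(K, h) = (K + (K + 6)) + (8 - h² + 5*h) = (K + (6 + K)) + (8 - h² + 5*h) = (6 + 2*K) + (8 - h² + 5*h) = 14 - h² + 2*K + 5*h)
(H(t(-1), -2) - 120)² = ((14 - 1*(-2)² + 2*(27/2) + 5*(-2)) - 120)² = ((14 - 1*4 + 27 - 10) - 120)² = ((14 - 4 + 27 - 10) - 120)² = (27 - 120)² = (-93)² = 8649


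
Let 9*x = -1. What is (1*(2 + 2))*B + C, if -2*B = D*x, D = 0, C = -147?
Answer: -147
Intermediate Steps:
x = -⅑ (x = (⅑)*(-1) = -⅑ ≈ -0.11111)
B = 0 (B = -0*(-1)/9 = -½*0 = 0)
(1*(2 + 2))*B + C = (1*(2 + 2))*0 - 147 = (1*4)*0 - 147 = 4*0 - 147 = 0 - 147 = -147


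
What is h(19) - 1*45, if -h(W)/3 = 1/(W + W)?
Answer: -1713/38 ≈ -45.079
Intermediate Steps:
h(W) = -3/(2*W) (h(W) = -3/(W + W) = -3*1/(2*W) = -3/(2*W))
h(19) - 1*45 = -3/2/19 - 1*45 = -3/2*1/19 - 45 = -3/38 - 45 = -1713/38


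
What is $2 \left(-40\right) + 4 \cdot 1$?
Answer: $-76$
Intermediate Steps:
$2 \left(-40\right) + 4 \cdot 1 = -80 + 4 = -76$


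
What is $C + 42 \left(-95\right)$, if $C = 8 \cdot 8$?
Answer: $-3926$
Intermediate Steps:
$C = 64$
$C + 42 \left(-95\right) = 64 + 42 \left(-95\right) = 64 - 3990 = -3926$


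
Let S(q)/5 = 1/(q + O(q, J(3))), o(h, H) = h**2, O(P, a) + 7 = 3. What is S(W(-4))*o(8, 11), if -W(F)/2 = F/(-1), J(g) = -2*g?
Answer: -80/3 ≈ -26.667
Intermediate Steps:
O(P, a) = -4 (O(P, a) = -7 + 3 = -4)
W(F) = 2*F (W(F) = -2*F/(-1) = -2*F*(-1) = -(-2)*F = 2*F)
S(q) = 5/(-4 + q) (S(q) = 5/(q - 4) = 5/(-4 + q))
S(W(-4))*o(8, 11) = (5/(-4 + 2*(-4)))*8**2 = (5/(-4 - 8))*64 = (5/(-12))*64 = (5*(-1/12))*64 = -5/12*64 = -80/3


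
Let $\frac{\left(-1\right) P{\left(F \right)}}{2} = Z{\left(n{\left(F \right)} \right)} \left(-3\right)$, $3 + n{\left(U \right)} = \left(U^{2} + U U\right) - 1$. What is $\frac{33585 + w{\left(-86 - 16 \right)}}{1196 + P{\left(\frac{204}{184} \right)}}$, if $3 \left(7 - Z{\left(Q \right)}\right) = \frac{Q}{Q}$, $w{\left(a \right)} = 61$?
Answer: $\frac{16823}{618} \approx 27.222$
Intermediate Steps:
$n{\left(U \right)} = -4 + 2 U^{2}$ ($n{\left(U \right)} = -3 - \left(1 - U^{2} - U U\right) = -3 + \left(\left(U^{2} + U^{2}\right) - 1\right) = -3 + \left(2 U^{2} - 1\right) = -3 + \left(-1 + 2 U^{2}\right) = -4 + 2 U^{2}$)
$Z{\left(Q \right)} = \frac{20}{3}$ ($Z{\left(Q \right)} = 7 - \frac{Q \frac{1}{Q}}{3} = 7 - \frac{1}{3} = \frac{20}{3}$)
$P{\left(F \right)} = 40$ ($P{\left(F \right)} = - 2 \cdot \frac{20}{3} \left(-3\right) = \left(-2\right) \left(-20\right) = 40$)
$\frac{33585 + w{\left(-86 - 16 \right)}}{1196 + P{\left(\frac{204}{184} \right)}} = \frac{33585 + 61}{1196 + 40} = \frac{33646}{1236} = 33646 \cdot \frac{1}{1236} = \frac{16823}{618}$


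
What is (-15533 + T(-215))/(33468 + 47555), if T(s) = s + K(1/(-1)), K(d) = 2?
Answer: -15746/81023 ≈ -0.19434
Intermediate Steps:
T(s) = 2 + s (T(s) = s + 2 = 2 + s)
(-15533 + T(-215))/(33468 + 47555) = (-15533 + (2 - 215))/(33468 + 47555) = (-15533 - 213)/81023 = -15746*1/81023 = -15746/81023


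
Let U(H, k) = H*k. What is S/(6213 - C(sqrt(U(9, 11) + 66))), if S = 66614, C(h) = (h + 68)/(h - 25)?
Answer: 190505714830/17779808689 - 6195102*sqrt(165)/17779808689 ≈ 10.710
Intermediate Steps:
C(h) = (68 + h)/(-25 + h)
S/(6213 - C(sqrt(U(9, 11) + 66))) = 66614/(6213 - (68 + sqrt(9*11 + 66))/(-25 + sqrt(9*11 + 66))) = 66614/(6213 - (68 + sqrt(99 + 66))/(-25 + sqrt(99 + 66))) = 66614/(6213 - (68 + sqrt(165))/(-25 + sqrt(165)))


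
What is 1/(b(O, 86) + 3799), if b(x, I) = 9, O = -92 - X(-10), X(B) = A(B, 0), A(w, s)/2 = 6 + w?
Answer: 1/3808 ≈ 0.00026261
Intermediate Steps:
A(w, s) = 12 + 2*w (A(w, s) = 2*(6 + w) = 12 + 2*w)
X(B) = 12 + 2*B
O = -84 (O = -92 - (12 + 2*(-10)) = -92 - (12 - 20) = -92 - 1*(-8) = -92 + 8 = -84)
1/(b(O, 86) + 3799) = 1/(9 + 3799) = 1/3808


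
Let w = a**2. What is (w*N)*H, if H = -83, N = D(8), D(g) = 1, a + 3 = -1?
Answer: -1328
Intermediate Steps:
a = -4 (a = -3 - 1 = -4)
N = 1
w = 16 (w = (-4)**2 = 16)
(w*N)*H = (16*1)*(-83) = 16*(-83) = -1328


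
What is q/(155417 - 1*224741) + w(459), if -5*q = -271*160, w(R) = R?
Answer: 7952761/17331 ≈ 458.88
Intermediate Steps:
q = 8672 (q = -(-271)*160/5 = -⅕*(-43360) = 8672)
q/(155417 - 1*224741) + w(459) = 8672/(155417 - 1*224741) + 459 = 8672/(155417 - 224741) + 459 = 8672/(-69324) + 459 = 8672*(-1/69324) + 459 = -2168/17331 + 459 = 7952761/17331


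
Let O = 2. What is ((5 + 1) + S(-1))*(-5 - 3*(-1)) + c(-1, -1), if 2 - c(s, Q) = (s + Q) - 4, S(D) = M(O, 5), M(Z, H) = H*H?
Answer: -54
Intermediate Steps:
M(Z, H) = H**2
S(D) = 25 (S(D) = 5**2 = 25)
c(s, Q) = 6 - Q - s (c(s, Q) = 2 - ((s + Q) - 4) = 2 - ((Q + s) - 4) = 2 - (-4 + Q + s) = 2 + (4 - Q - s) = 6 - Q - s)
((5 + 1) + S(-1))*(-5 - 3*(-1)) + c(-1, -1) = ((5 + 1) + 25)*(-5 - 3*(-1)) + (6 - 1*(-1) - 1*(-1)) = (6 + 25)*(-5 + 3) + (6 + 1 + 1) = 31*(-2) + 8 = -62 + 8 = -54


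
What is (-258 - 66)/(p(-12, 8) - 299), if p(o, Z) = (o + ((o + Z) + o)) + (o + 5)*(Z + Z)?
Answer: 324/439 ≈ 0.73804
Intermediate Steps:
p(o, Z) = Z + 3*o + 2*Z*(5 + o) (p(o, Z) = (o + ((Z + o) + o)) + (5 + o)*(2*Z) = (o + (Z + 2*o)) + 2*Z*(5 + o) = (Z + 3*o) + 2*Z*(5 + o) = Z + 3*o + 2*Z*(5 + o))
(-258 - 66)/(p(-12, 8) - 299) = (-258 - 66)/((3*(-12) + 11*8 + 2*8*(-12)) - 299) = -324/((-36 + 88 - 192) - 299) = -324/(-140 - 299) = -324/(-439) = -1/439*(-324) = 324/439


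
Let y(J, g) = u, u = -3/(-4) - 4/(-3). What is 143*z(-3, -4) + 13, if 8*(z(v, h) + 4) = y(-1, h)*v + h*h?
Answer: -12311/32 ≈ -384.72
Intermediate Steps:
u = 25/12 (u = -3*(-¼) - 4*(-⅓) = ¾ + 4/3 = 25/12 ≈ 2.0833)
y(J, g) = 25/12
z(v, h) = -4 + h²/8 + 25*v/96 (z(v, h) = -4 + (25*v/12 + h*h)/8 = -4 + (25*v/12 + h²)/8 = -4 + (h² + 25*v/12)/8 = -4 + (h²/8 + 25*v/96) = -4 + h²/8 + 25*v/96)
143*z(-3, -4) + 13 = 143*(-4 + (⅛)*(-4)² + (25/96)*(-3)) + 13 = 143*(-4 + (⅛)*16 - 25/32) + 13 = 143*(-4 + 2 - 25/32) + 13 = 143*(-89/32) + 13 = -12727/32 + 13 = -12311/32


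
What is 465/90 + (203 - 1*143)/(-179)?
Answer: 5189/1074 ≈ 4.8315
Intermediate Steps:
465/90 + (203 - 1*143)/(-179) = 465*(1/90) + (203 - 143)*(-1/179) = 31/6 + 60*(-1/179) = 31/6 - 60/179 = 5189/1074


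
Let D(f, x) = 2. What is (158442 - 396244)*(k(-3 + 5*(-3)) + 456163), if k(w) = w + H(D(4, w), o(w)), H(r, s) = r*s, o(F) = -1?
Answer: -108471717686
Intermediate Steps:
k(w) = -2 + w (k(w) = w + 2*(-1) = w - 2 = -2 + w)
(158442 - 396244)*(k(-3 + 5*(-3)) + 456163) = (158442 - 396244)*((-2 + (-3 + 5*(-3))) + 456163) = -237802*((-2 + (-3 - 15)) + 456163) = -237802*((-2 - 18) + 456163) = -237802*(-20 + 456163) = -237802*456143 = -108471717686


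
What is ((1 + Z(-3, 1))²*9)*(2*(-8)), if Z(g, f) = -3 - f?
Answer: -1296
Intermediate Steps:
((1 + Z(-3, 1))²*9)*(2*(-8)) = ((1 + (-3 - 1*1))²*9)*(2*(-8)) = ((1 + (-3 - 1))²*9)*(-16) = ((1 - 4)²*9)*(-16) = ((-3)²*9)*(-16) = (9*9)*(-16) = 81*(-16) = -1296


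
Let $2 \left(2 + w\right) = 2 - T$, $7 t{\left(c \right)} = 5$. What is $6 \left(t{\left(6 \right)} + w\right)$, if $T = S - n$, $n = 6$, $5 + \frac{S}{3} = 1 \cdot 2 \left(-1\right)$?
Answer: $\frac{555}{7} \approx 79.286$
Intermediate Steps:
$S = -21$ ($S = -15 + 3 \cdot 1 \cdot 2 \left(-1\right) = -15 + 3 \cdot 2 \left(-1\right) = -15 + 3 \left(-2\right) = -15 - 6 = -21$)
$t{\left(c \right)} = \frac{5}{7}$ ($t{\left(c \right)} = \frac{1}{7} \cdot 5 = \frac{5}{7}$)
$T = -27$ ($T = -21 - 6 = -27$)
$w = \frac{25}{2}$ ($w = -2 + \frac{2 - -27}{2} = -2 + \frac{2 + 27}{2} = -2 + \frac{1}{2} \cdot 29 = -2 + \frac{29}{2} = \frac{25}{2} \approx 12.5$)
$6 \left(t{\left(6 \right)} + w\right) = 6 \left(\frac{5}{7} + \frac{25}{2}\right) = 6 \cdot \frac{185}{14} = \frac{555}{7}$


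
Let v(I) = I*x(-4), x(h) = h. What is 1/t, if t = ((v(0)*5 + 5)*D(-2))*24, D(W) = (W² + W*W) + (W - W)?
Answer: 1/960 ≈ 0.0010417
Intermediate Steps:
v(I) = -4*I (v(I) = I*(-4) = -4*I)
D(W) = 2*W² (D(W) = (W² + W²) + 0 = 2*W² + 0 = 2*W²)
t = 960 (t = ((-4*0*5 + 5)*(2*(-2)²))*24 = ((0*5 + 5)*(2*4))*24 = ((0 + 5)*8)*24 = (5*8)*24 = 40*24 = 960)
1/t = 1/960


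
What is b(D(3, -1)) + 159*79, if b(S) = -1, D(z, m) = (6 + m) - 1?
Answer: 12560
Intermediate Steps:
D(z, m) = 5 + m
b(D(3, -1)) + 159*79 = -1 + 159*79 = -1 + 12561 = 12560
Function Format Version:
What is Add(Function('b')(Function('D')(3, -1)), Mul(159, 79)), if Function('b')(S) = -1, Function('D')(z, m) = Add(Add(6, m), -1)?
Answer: 12560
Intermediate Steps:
Function('D')(z, m) = Add(5, m)
Add(Function('b')(Function('D')(3, -1)), Mul(159, 79)) = Add(-1, Mul(159, 79)) = Add(-1, 12561) = 12560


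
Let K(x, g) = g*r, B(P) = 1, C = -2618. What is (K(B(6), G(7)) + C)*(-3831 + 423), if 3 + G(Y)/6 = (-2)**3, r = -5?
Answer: 7797504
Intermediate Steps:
G(Y) = -66 (G(Y) = -18 + 6*(-2)**3 = -18 + 6*(-8) = -18 - 48 = -66)
K(x, g) = -5*g (K(x, g) = g*(-5) = -5*g)
(K(B(6), G(7)) + C)*(-3831 + 423) = (-5*(-66) - 2618)*(-3831 + 423) = (330 - 2618)*(-3408) = -2288*(-3408) = 7797504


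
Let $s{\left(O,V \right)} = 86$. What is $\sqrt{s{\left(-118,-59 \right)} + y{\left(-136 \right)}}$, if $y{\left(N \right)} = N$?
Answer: $5 i \sqrt{2} \approx 7.0711 i$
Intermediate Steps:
$\sqrt{s{\left(-118,-59 \right)} + y{\left(-136 \right)}} = \sqrt{86 - 136} = \sqrt{-50} = 5 i \sqrt{2}$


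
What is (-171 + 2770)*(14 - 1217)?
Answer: -3126597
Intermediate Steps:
(-171 + 2770)*(14 - 1217) = 2599*(-1203) = -3126597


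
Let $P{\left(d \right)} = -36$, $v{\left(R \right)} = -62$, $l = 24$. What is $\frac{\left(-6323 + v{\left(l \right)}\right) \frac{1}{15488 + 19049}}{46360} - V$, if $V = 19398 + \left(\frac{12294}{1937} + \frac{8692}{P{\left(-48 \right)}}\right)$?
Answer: $- \frac{106977255864075197}{5582518406712} \approx -19163.0$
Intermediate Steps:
$V = \frac{334066879}{17433}$ ($V = 19398 + \left(\frac{12294}{1937} + \frac{8692}{-36}\right) = 19398 + \left(12294 \cdot \frac{1}{1937} + 8692 \left(- \frac{1}{36}\right)\right) = 19398 + \left(\frac{12294}{1937} - \frac{2173}{9}\right) = 19398 - \frac{4098455}{17433} = \frac{334066879}{17433} \approx 19163.0$)
$\frac{\left(-6323 + v{\left(l \right)}\right) \frac{1}{15488 + 19049}}{46360} - V = \frac{\left(-6323 - 62\right) \frac{1}{15488 + 19049}}{46360} - \frac{334066879}{17433} = - \frac{6385}{34537} \cdot \frac{1}{46360} - \frac{334066879}{17433} = \left(-6385\right) \frac{1}{34537} \cdot \frac{1}{46360} - \frac{334066879}{17433} = \left(- \frac{6385}{34537}\right) \frac{1}{46360} - \frac{334066879}{17433} = - \frac{1277}{320227064} - \frac{334066879}{17433} = - \frac{106977255864075197}{5582518406712}$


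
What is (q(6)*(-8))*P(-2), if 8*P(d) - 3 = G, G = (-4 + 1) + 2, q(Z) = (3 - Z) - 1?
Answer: 8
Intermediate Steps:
q(Z) = 2 - Z
G = -1 (G = -3 + 2 = -1)
P(d) = ¼ (P(d) = 3/8 + (⅛)*(-1) = 3/8 - ⅛ = ¼)
(q(6)*(-8))*P(-2) = ((2 - 1*6)*(-8))*(¼) = ((2 - 6)*(-8))*(¼) = -4*(-8)*(¼) = 32*(¼) = 8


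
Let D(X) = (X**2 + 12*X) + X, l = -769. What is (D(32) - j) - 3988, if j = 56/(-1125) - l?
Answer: -3731569/1125 ≈ -3316.9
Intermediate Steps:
j = 865069/1125 (j = 56/(-1125) - 1*(-769) = 56*(-1/1125) + 769 = -56/1125 + 769 = 865069/1125 ≈ 768.95)
D(X) = X**2 + 13*X
(D(32) - j) - 3988 = (32*(13 + 32) - 1*865069/1125) - 3988 = (32*45 - 865069/1125) - 3988 = (1440 - 865069/1125) - 3988 = 754931/1125 - 3988 = -3731569/1125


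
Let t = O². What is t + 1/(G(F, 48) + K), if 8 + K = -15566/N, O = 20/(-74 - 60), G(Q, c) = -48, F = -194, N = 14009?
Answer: 17120599/3591514230 ≈ 0.0047670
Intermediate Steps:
O = -10/67 (O = 20/(-134) = 20*(-1/134) = -10/67 ≈ -0.14925)
K = -127638/14009 (K = -8 - 15566/14009 = -127638/14009 ≈ -9.1111)
t = 100/4489 (t = (-10/67)² = 100/4489 ≈ 0.022277)
t + 1/(G(F, 48) + K) = 100/4489 + 1/(-48 - 127638/14009) = 100/4489 + 1/(-800070/14009) = 100/4489 - 14009/800070 = 17120599/3591514230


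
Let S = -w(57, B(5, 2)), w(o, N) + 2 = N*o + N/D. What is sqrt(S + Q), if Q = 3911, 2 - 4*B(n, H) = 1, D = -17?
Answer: sqrt(1126743)/17 ≈ 62.440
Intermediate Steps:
B(n, H) = 1/4 (B(n, H) = 1/2 - 1/4*1 = 1/2 - 1/4 = 1/4)
w(o, N) = -2 - N/17 + N*o (w(o, N) = -2 + (N*o + N/(-17)) = -2 + (N*o - N/17) = -2 + (-N/17 + N*o) = -2 - N/17 + N*o)
S = -208/17 (S = -(-2 - 1/17*1/4 + (1/4)*57) = -(-2 - 1/68 + 57/4) = -1*208/17 = -208/17 ≈ -12.235)
sqrt(S + Q) = sqrt(-208/17 + 3911) = sqrt(66279/17) = sqrt(1126743)/17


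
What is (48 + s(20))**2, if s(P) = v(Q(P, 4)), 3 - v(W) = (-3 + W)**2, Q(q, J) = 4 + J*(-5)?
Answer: 96100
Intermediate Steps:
Q(q, J) = 4 - 5*J
v(W) = 3 - (-3 + W)**2
s(P) = -358 (s(P) = 3 - (-3 + (4 - 5*4))**2 = 3 - (-3 + (4 - 20))**2 = 3 - (-3 - 16)**2 = 3 - 1*(-19)**2 = 3 - 1*361 = 3 - 361 = -358)
(48 + s(20))**2 = (48 - 358)**2 = (-310)**2 = 96100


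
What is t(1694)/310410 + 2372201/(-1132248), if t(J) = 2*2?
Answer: -9440389531/4505911560 ≈ -2.0951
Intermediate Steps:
t(J) = 4
t(1694)/310410 + 2372201/(-1132248) = 4/310410 + 2372201/(-1132248) = 4*(1/310410) + 2372201*(-1/1132248) = 2/155205 - 182477/87096 = -9440389531/4505911560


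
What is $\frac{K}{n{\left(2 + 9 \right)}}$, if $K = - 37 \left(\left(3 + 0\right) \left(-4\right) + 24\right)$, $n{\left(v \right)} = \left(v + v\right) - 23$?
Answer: $444$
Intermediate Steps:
$n{\left(v \right)} = -23 + 2 v$ ($n{\left(v \right)} = 2 v - 23 = -23 + 2 v$)
$K = -444$ ($K = - 37 \left(3 \left(-4\right) + 24\right) = - 37 \left(-12 + 24\right) = \left(-37\right) 12 = -444$)
$\frac{K}{n{\left(2 + 9 \right)}} = - \frac{444}{-23 + 2 \left(2 + 9\right)} = - \frac{444}{-23 + 2 \cdot 11} = - \frac{444}{-23 + 22} = - \frac{444}{-1} = \left(-444\right) \left(-1\right) = 444$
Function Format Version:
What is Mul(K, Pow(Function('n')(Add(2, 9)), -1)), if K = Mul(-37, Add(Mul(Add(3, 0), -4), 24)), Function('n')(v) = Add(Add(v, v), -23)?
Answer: 444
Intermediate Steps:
Function('n')(v) = Add(-23, Mul(2, v)) (Function('n')(v) = Add(Mul(2, v), -23) = Add(-23, Mul(2, v)))
K = -444 (K = Mul(-37, Add(Mul(3, -4), 24)) = Mul(-37, Add(-12, 24)) = Mul(-37, 12) = -444)
Mul(K, Pow(Function('n')(Add(2, 9)), -1)) = Mul(-444, Pow(Add(-23, Mul(2, Add(2, 9))), -1)) = Mul(-444, Pow(Add(-23, Mul(2, 11)), -1)) = Mul(-444, Pow(Add(-23, 22), -1)) = Mul(-444, Pow(-1, -1)) = Mul(-444, -1) = 444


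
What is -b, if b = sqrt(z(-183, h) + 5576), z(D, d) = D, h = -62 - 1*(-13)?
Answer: -sqrt(5393) ≈ -73.437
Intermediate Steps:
h = -49 (h = -62 + 13 = -49)
b = sqrt(5393) (b = sqrt(-183 + 5576) = sqrt(5393) ≈ 73.437)
-b = -sqrt(5393)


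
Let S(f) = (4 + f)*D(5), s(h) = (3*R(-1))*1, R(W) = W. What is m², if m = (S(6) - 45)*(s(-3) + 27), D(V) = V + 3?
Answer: 705600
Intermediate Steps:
s(h) = -3 (s(h) = (3*(-1))*1 = -3*1 = -3)
D(V) = 3 + V
S(f) = 32 + 8*f (S(f) = (4 + f)*(3 + 5) = (4 + f)*8 = 32 + 8*f)
m = 840 (m = ((32 + 8*6) - 45)*(-3 + 27) = ((32 + 48) - 45)*24 = (80 - 45)*24 = 35*24 = 840)
m² = 840² = 705600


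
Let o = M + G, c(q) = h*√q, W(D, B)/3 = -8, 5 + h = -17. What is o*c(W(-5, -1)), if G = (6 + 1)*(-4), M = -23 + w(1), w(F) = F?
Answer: 2200*I*√6 ≈ 5388.9*I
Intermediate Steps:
h = -22 (h = -5 - 17 = -22)
W(D, B) = -24 (W(D, B) = 3*(-8) = -24)
c(q) = -22*√q
M = -22 (M = -23 + 1 = -22)
G = -28 (G = 7*(-4) = -28)
o = -50 (o = -22 - 28 = -50)
o*c(W(-5, -1)) = -(-1100)*√(-24) = -(-1100)*2*I*√6 = -(-2200)*I*√6 = 2200*I*√6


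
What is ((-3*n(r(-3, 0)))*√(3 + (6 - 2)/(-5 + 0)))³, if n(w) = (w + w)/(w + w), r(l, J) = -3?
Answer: -297*√55/25 ≈ -88.104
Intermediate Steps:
n(w) = 1 (n(w) = (2*w)/((2*w)) = (2*w)*(1/(2*w)) = 1)
((-3*n(r(-3, 0)))*√(3 + (6 - 2)/(-5 + 0)))³ = ((-3*1)*√(3 + (6 - 2)/(-5 + 0)))³ = (-3*√(3 + 4/(-5)))³ = (-3*√(3 + 4*(-⅕)))³ = (-3*√(3 - ⅘))³ = (-3*√55/5)³ = -297*√55/25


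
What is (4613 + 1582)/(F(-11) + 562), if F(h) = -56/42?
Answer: 18585/1682 ≈ 11.049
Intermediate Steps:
F(h) = -4/3 (F(h) = -56*1/42 = -4/3)
(4613 + 1582)/(F(-11) + 562) = (4613 + 1582)/(-4/3 + 562) = 6195/(1682/3) = 6195*(3/1682) = 18585/1682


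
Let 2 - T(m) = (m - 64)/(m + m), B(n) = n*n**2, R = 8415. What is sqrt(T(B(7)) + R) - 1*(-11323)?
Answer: 11323 + sqrt(80832962)/98 ≈ 11415.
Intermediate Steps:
B(n) = n**3
T(m) = 2 - (-64 + m)/(2*m) (T(m) = 2 - (m - 64)/(m + m) = 2 - (-64 + m)/(2*m))
sqrt(T(B(7)) + R) - 1*(-11323) = sqrt((3/2 + 32/(7**3)) + 8415) - 1*(-11323) = sqrt((3/2 + 32/343) + 8415) + 11323 = sqrt(1093/686 + 8415) + 11323 = sqrt(5773783/686) + 11323 = sqrt(80832962)/98 + 11323 = 11323 + sqrt(80832962)/98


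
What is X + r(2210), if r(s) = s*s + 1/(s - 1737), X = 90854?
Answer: 2353153243/473 ≈ 4.9750e+6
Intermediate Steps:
r(s) = s² + 1/(-1737 + s)
X + r(2210) = 90854 + (1 + 2210³ - 1737*2210²)/(-1737 + 2210) = 90854 + (1 + 10793861000 - 1737*4884100)/473 = 90854 + (1 + 10793861000 - 8483681700)/473 = 90854 + (1/473)*2310179301 = 90854 + 2310179301/473 = 2353153243/473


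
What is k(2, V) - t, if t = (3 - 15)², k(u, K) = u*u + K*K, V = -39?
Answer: 1381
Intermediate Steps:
k(u, K) = K² + u² (k(u, K) = u² + K² = K² + u²)
t = 144 (t = (-12)² = 144)
k(2, V) - t = ((-39)² + 2²) - 1*144 = (1521 + 4) - 144 = 1525 - 144 = 1381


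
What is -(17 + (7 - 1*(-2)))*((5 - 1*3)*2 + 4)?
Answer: -208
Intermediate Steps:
-(17 + (7 - 1*(-2)))*((5 - 1*3)*2 + 4) = -(17 + (7 + 2))*((5 - 3)*2 + 4) = -(17 + 9)*(2*2 + 4) = -26*(4 + 4) = -26*8 = -1*208 = -208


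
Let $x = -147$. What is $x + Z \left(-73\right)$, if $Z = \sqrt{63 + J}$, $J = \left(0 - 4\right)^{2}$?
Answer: $-147 - 73 \sqrt{79} \approx -795.84$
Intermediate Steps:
$J = 16$ ($J = \left(-4\right)^{2} = 16$)
$Z = \sqrt{79}$ ($Z = \sqrt{63 + 16} = \sqrt{79} \approx 8.8882$)
$x + Z \left(-73\right) = -147 + \sqrt{79} \left(-73\right) = -147 - 73 \sqrt{79}$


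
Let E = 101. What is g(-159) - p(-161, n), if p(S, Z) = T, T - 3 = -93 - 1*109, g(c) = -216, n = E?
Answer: -17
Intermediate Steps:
n = 101
T = -199 (T = 3 + (-93 - 1*109) = 3 + (-93 - 109) = 3 - 202 = -199)
p(S, Z) = -199
g(-159) - p(-161, n) = -216 - 1*(-199) = -216 + 199 = -17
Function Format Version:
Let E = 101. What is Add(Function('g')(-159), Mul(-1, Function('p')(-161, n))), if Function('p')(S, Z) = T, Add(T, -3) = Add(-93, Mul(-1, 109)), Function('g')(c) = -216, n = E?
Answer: -17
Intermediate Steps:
n = 101
T = -199 (T = Add(3, Add(-93, Mul(-1, 109))) = Add(3, Add(-93, -109)) = Add(3, -202) = -199)
Function('p')(S, Z) = -199
Add(Function('g')(-159), Mul(-1, Function('p')(-161, n))) = Add(-216, Mul(-1, -199)) = Add(-216, 199) = -17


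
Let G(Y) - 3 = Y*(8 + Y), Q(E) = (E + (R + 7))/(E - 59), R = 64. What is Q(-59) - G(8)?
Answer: -7735/59 ≈ -131.10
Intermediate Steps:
Q(E) = (71 + E)/(-59 + E) (Q(E) = (E + (64 + 7))/(E - 59) = (E + 71)/(-59 + E) = (71 + E)/(-59 + E))
G(Y) = 3 + Y*(8 + Y)
Q(-59) - G(8) = (71 - 59)/(-59 - 59) - (3 + 8**2 + 8*8) = 12/(-118) - (3 + 64 + 64) = -1/118*12 - 1*131 = -6/59 - 131 = -7735/59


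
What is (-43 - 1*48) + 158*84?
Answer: 13181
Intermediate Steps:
(-43 - 1*48) + 158*84 = (-43 - 48) + 13272 = -91 + 13272 = 13181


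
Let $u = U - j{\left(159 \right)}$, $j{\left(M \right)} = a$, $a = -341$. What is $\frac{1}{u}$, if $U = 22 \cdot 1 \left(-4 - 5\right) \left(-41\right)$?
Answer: $\frac{1}{8459} \approx 0.00011822$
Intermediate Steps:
$j{\left(M \right)} = -341$
$U = 8118$ ($U = 22 \cdot 1 \left(-9\right) \left(-41\right) = 22 \left(-9\right) \left(-41\right) = \left(-198\right) \left(-41\right) = 8118$)
$u = 8459$ ($u = 8118 - -341 = 8118 + 341 = 8459$)
$\frac{1}{u} = \frac{1}{8459}$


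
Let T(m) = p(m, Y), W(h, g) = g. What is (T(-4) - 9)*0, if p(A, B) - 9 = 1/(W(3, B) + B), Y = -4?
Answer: 0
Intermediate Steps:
p(A, B) = 9 + 1/(2*B) (p(A, B) = 9 + 1/(B + B) = 9 + 1/(2*B))
T(m) = 71/8 (T(m) = 9 + (½)/(-4) = 9 + (½)*(-¼) = 9 - ⅛ = 71/8)
(T(-4) - 9)*0 = (71/8 - 9)*0 = -⅛*0 = 0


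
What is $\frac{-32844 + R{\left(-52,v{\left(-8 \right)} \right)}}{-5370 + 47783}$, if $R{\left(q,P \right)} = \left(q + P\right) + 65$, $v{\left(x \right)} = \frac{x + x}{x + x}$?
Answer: $- \frac{4690}{6059} \approx -0.77406$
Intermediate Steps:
$v{\left(x \right)} = 1$ ($v{\left(x \right)} = \frac{2 x}{2 x} = 2 x \frac{1}{2 x} = 1$)
$R{\left(q,P \right)} = 65 + P + q$ ($R{\left(q,P \right)} = \left(P + q\right) + 65 = 65 + P + q$)
$\frac{-32844 + R{\left(-52,v{\left(-8 \right)} \right)}}{-5370 + 47783} = \frac{-32844 + \left(65 + 1 - 52\right)}{-5370 + 47783} = \frac{-32844 + 14}{42413} = \left(-32830\right) \frac{1}{42413} = - \frac{4690}{6059}$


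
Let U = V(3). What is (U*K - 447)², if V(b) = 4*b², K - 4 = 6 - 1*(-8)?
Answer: 40401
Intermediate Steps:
K = 18 (K = 4 + (6 - 1*(-8)) = 4 + (6 + 8) = 4 + 14 = 18)
U = 36 (U = 4*3² = 4*9 = 36)
(U*K - 447)² = (36*18 - 447)² = (648 - 447)² = 201² = 40401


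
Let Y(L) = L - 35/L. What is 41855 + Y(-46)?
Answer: 1923249/46 ≈ 41810.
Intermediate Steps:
41855 + Y(-46) = 41855 + (-46 - 35/(-46)) = 41855 + (-46 - 35*(-1/46)) = 41855 + (-46 + 35/46) = 41855 - 2081/46 = 1923249/46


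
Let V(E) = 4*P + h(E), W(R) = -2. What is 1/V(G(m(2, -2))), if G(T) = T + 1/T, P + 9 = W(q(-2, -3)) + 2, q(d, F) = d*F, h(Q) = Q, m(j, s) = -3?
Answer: -3/118 ≈ -0.025424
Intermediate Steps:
q(d, F) = F*d
P = -9 (P = -9 + (-2 + 2) = -9 + 0 = -9)
V(E) = -36 + E (V(E) = 4*(-9) + E = -36 + E)
1/V(G(m(2, -2))) = 1/(-36 + (-3 + 1/(-3))) = 1/(-36 + (-3 - 1/3)) = 1/(-36 - 10/3) = 1/(-118/3) = -3/118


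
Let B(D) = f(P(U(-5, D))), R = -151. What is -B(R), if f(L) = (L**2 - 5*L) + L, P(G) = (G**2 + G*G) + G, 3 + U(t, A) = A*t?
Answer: -1280876170560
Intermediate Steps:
U(t, A) = -3 + A*t
P(G) = G + 2*G**2 (P(G) = (G**2 + G**2) + G = 2*G**2 + G = G + 2*G**2)
f(L) = L**2 - 4*L
B(D) = (-5 - 10*D)*(-4 + (-5 - 10*D)*(-3 - 5*D))*(-3 - 5*D) (B(D) = ((-3 + D*(-5))*(1 + 2*(-3 + D*(-5))))*(-4 + (-3 + D*(-5))*(1 + 2*(-3 + D*(-5)))) = ((-3 - 5*D)*(1 + 2*(-3 - 5*D)))*(-4 + (-3 - 5*D)*(1 + 2*(-3 - 5*D))) = ((-3 - 5*D)*(1 + (-6 - 10*D)))*(-4 + (-3 - 5*D)*(1 + (-6 - 10*D))) = ((-3 - 5*D)*(-5 - 10*D))*(-4 + (-3 - 5*D)*(-5 - 10*D)) = ((-5 - 10*D)*(-3 - 5*D))*(-4 + (-5 - 10*D)*(-3 - 5*D)) = (-5 - 10*D)*(-4 + (-5 - 10*D)*(-3 - 5*D))*(-3 - 5*D))
-B(R) = -(165 + 1430*(-151) + 2500*(-151)**4 + 4325*(-151)**2 + 5500*(-151)**3) = -(165 - 215930 + 2500*519885601 + 4325*22801 + 5500*(-3442951)) = -(165 - 215930 + 1299714002500 + 98614325 - 18936230500) = -1*1280876170560 = -1280876170560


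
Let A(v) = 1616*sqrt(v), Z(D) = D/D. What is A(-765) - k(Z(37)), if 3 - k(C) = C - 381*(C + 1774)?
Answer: -676277 + 4848*I*sqrt(85) ≈ -6.7628e+5 + 44696.0*I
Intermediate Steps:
Z(D) = 1
k(C) = 675897 + 380*C (k(C) = 3 - (C - 381*(C + 1774)) = 3 - (C - 381*(1774 + C)) = 3 - (C + (-675894 - 381*C)) = 3 - (-675894 - 380*C) = 3 + (675894 + 380*C) = 675897 + 380*C)
A(-765) - k(Z(37)) = 1616*sqrt(-765) - (675897 + 380*1) = 1616*(3*I*sqrt(85)) - (675897 + 380) = 4848*I*sqrt(85) - 1*676277 = 4848*I*sqrt(85) - 676277 = -676277 + 4848*I*sqrt(85)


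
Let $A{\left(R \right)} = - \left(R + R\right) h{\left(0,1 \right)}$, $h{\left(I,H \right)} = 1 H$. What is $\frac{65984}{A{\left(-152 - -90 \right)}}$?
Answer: $\frac{16496}{31} \approx 532.13$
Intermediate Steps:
$h{\left(I,H \right)} = H$
$A{\left(R \right)} = - 2 R$ ($A{\left(R \right)} = - \left(R + R\right) 1 = - 2 R 1 = - 2 R$)
$\frac{65984}{A{\left(-152 - -90 \right)}} = \frac{65984}{\left(-2\right) \left(-152 - -90\right)} = \frac{65984}{\left(-2\right) \left(-152 + 90\right)} = \frac{65984}{\left(-2\right) \left(-62\right)} = \frac{65984}{124} = 65984 \cdot \frac{1}{124} = \frac{16496}{31}$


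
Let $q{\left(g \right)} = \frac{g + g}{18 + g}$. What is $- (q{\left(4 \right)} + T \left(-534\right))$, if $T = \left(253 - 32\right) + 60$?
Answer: $\frac{1650590}{11} \approx 1.5005 \cdot 10^{5}$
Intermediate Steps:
$q{\left(g \right)} = \frac{2 g}{18 + g}$
$T = 281$ ($T = 221 + 60 = 281$)
$- (q{\left(4 \right)} + T \left(-534\right)) = - (2 \cdot 4 \frac{1}{18 + 4} + 281 \left(-534\right)) = - (2 \cdot 4 \cdot \frac{1}{22} - 150054) = - (\frac{4}{11} - 150054) = \left(-1\right) \left(- \frac{1650590}{11}\right) = \frac{1650590}{11}$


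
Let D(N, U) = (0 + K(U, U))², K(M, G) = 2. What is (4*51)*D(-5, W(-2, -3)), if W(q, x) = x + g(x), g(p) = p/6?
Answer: 816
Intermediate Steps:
g(p) = p/6 (g(p) = p*(⅙) = p/6)
W(q, x) = 7*x/6 (W(q, x) = x + x/6 = 7*x/6)
D(N, U) = 4 (D(N, U) = (0 + 2)² = 2² = 4)
(4*51)*D(-5, W(-2, -3)) = (4*51)*4 = 204*4 = 816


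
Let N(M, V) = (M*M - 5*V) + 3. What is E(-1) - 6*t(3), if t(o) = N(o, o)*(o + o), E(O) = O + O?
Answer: 106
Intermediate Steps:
E(O) = 2*O
N(M, V) = 3 + M**2 - 5*V (N(M, V) = (M**2 - 5*V) + 3 = 3 + M**2 - 5*V)
t(o) = 2*o*(3 + o**2 - 5*o) (t(o) = (3 + o**2 - 5*o)*(o + o) = (3 + o**2 - 5*o)*(2*o) = 2*o*(3 + o**2 - 5*o))
E(-1) - 6*t(3) = 2*(-1) - 12*3*(3 + 3**2 - 5*3) = -2 - 12*3*(3 + 9 - 15) = -2 - 12*3*(-3) = -2 - 6*(-18) = -2 + 108 = 106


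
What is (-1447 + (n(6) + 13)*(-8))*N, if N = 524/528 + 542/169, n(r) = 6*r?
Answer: -57427679/7436 ≈ -7722.9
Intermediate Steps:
N = 93683/22308 (N = 524*(1/528) + 542*(1/169) = 131/132 + 542/169 = 93683/22308 ≈ 4.1995)
(-1447 + (n(6) + 13)*(-8))*N = (-1447 + (6*6 + 13)*(-8))*(93683/22308) = (-1447 + (36 + 13)*(-8))*(93683/22308) = (-1447 + 49*(-8))*(93683/22308) = (-1447 - 392)*(93683/22308) = -1839*93683/22308 = -57427679/7436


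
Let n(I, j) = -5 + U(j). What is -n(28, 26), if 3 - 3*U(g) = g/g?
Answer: 13/3 ≈ 4.3333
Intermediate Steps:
U(g) = ⅔ (U(g) = 1 - g/(3*g) = 1 - ⅓*1 = 1 - ⅓ = ⅔)
n(I, j) = -13/3 (n(I, j) = -5 + ⅔ = -13/3)
-n(28, 26) = -1*(-13/3) = 13/3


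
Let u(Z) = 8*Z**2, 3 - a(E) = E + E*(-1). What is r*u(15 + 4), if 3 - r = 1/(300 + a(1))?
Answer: 2622304/303 ≈ 8654.5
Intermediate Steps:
a(E) = 3 (a(E) = 3 - (E + E*(-1)) = 3 - (E - E) = 3 - 1*0 = 3 + 0 = 3)
r = 908/303 (r = 3 - 1/(300 + 3) = 3 - 1/303 = 908/303 ≈ 2.9967)
r*u(15 + 4) = 908*(8*(15 + 4)**2)/303 = 908*(8*19**2)/303 = 908*(8*361)/303 = (908/303)*2888 = 2622304/303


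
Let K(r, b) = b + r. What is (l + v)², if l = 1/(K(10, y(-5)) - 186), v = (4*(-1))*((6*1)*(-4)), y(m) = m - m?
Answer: 285441025/30976 ≈ 9214.9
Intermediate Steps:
y(m) = 0
v = 96 (v = -24*(-4) = -4*(-24) = 96)
l = -1/176 (l = 1/((0 + 10) - 186) = 1/(10 - 186) = 1/(-176) = -1/176 ≈ -0.0056818)
(l + v)² = (-1/176 + 96)² = (16895/176)² = 285441025/30976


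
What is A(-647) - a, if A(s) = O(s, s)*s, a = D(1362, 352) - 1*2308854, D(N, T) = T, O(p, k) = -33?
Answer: 2329853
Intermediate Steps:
a = -2308502 (a = 352 - 1*2308854 = 352 - 2308854 = -2308502)
A(s) = -33*s
A(-647) - a = -33*(-647) - 1*(-2308502) = 21351 + 2308502 = 2329853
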